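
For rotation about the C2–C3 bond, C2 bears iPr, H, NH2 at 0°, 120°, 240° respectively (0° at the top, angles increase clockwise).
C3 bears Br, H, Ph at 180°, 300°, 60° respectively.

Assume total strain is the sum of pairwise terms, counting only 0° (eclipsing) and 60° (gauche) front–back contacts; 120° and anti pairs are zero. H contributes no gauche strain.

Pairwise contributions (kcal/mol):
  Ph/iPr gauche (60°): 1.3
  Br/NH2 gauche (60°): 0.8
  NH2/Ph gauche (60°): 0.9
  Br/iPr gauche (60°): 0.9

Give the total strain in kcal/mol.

2.1 kcal/mol

This conformer is staggered. iPr at 0° is gauche with Ph at 60° (1.3); NH2 at 240° is gauche with Br at 180° (0.8). Total 2.1 kcal/mol.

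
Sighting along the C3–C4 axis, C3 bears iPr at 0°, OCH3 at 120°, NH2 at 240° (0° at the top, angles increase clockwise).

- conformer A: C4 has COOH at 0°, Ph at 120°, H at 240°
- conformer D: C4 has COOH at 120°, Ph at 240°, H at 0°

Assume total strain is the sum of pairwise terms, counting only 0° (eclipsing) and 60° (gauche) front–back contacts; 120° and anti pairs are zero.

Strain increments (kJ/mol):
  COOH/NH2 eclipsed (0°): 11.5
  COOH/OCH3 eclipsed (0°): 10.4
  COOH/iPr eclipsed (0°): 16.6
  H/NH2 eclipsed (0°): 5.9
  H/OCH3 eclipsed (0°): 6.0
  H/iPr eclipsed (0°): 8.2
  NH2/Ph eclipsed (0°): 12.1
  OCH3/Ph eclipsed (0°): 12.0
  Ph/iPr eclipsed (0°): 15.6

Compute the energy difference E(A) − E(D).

+3.8 kJ/mol

A (eclipsed): iPr–COOH eclipsed, OCH3–Ph eclipsed, NH2–H eclipsed; 16.6 + 12.0 + 5.9 = 34.5 kJ/mol.
D (eclipsed): iPr–H eclipsed, OCH3–COOH eclipsed, NH2–Ph eclipsed; 8.2 + 10.4 + 12.1 = 30.7 kJ/mol.
E(A) − E(D) = 34.5 − 30.7 = +3.8 kJ/mol.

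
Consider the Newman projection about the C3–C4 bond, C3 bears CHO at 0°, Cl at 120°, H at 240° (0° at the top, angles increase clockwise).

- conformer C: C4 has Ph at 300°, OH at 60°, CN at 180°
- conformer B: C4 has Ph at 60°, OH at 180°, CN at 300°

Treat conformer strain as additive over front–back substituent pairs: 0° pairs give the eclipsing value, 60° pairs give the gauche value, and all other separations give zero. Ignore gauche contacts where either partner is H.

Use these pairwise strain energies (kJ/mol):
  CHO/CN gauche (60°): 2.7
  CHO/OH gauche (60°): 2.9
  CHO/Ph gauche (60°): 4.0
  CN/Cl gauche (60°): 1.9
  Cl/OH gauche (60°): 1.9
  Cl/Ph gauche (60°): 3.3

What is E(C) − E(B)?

C (staggered): CHO–Ph gauche, CHO–OH gauche, Cl–OH gauche, Cl–CN gauche; 4.0 + 2.9 + 1.9 + 1.9 = 10.7 kJ/mol.
B (staggered): CHO–Ph gauche, CHO–CN gauche, Cl–Ph gauche, Cl–OH gauche; 4.0 + 2.7 + 3.3 + 1.9 = 11.9 kJ/mol.
E(C) − E(B) = 10.7 − 11.9 = -1.2 kJ/mol.

-1.2 kJ/mol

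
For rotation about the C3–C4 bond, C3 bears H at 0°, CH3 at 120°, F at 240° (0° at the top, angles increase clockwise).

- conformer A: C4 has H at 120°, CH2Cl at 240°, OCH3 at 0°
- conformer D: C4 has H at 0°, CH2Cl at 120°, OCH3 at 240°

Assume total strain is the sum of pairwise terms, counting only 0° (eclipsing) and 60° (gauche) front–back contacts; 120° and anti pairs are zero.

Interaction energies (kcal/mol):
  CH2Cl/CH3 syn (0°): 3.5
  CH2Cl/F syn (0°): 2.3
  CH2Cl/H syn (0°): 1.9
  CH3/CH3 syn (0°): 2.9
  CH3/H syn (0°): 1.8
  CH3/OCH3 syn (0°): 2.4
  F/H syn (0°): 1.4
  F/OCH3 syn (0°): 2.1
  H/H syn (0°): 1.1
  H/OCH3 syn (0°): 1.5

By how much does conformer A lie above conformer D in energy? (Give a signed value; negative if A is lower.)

A (eclipsed): H(0°)/OCH3(0°) eclipsed 1.5; CH3(120°)/H(120°) eclipsed 1.8; F(240°)/CH2Cl(240°) eclipsed 2.3 → 5.6 kcal/mol.
D (eclipsed): H(0°)/H(0°) eclipsed 1.1; CH3(120°)/CH2Cl(120°) eclipsed 3.5; F(240°)/OCH3(240°) eclipsed 2.1 → 6.7 kcal/mol.
E(A) − E(D) = 5.6 − 6.7 = -1.1 kcal/mol.

-1.1 kcal/mol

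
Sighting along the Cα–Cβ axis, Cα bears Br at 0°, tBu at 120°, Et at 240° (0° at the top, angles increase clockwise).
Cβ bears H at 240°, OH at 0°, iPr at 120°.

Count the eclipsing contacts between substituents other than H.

2

Non-H eclipsing pairs: Br(0°)/OH(0°); tBu(120°)/iPr(120°) — 2 interactions.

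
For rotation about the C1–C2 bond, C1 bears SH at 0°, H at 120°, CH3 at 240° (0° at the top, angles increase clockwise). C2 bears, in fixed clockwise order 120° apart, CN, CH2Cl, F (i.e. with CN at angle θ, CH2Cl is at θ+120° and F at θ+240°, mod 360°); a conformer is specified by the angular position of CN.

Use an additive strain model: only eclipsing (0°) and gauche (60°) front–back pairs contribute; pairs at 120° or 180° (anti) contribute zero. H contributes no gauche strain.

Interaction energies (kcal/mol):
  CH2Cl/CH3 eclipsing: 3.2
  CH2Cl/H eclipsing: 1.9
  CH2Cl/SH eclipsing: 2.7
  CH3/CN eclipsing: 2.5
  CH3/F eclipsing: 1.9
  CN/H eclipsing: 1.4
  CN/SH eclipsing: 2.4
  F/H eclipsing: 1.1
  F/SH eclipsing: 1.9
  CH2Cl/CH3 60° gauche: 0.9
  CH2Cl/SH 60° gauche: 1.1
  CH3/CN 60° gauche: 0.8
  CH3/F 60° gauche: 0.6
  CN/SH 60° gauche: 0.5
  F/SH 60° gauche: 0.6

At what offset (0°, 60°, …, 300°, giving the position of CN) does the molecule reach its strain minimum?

CN at 0° (eclipsed): SH(0°)/CN(0°) eclipsed 2.4; H(120°)/CH2Cl(120°) eclipsed 1.9; CH3(240°)/F(240°) eclipsed 1.9 → 6.2 kcal/mol.
CN at 60° (staggered): SH(0°)/CN(60°) gauche 0.5; SH(0°)/F(300°) gauche 0.6; CH3(240°)/CH2Cl(180°) gauche 0.9; CH3(240°)/F(300°) gauche 0.6 → 2.6 kcal/mol.
CN at 120° (eclipsed): SH(0°)/F(0°) eclipsed 1.9; H(120°)/CN(120°) eclipsed 1.4; CH3(240°)/CH2Cl(240°) eclipsed 3.2 → 6.5 kcal/mol.
CN at 180° (staggered): SH(0°)/CH2Cl(300°) gauche 1.1; SH(0°)/F(60°) gauche 0.6; CH3(240°)/CN(180°) gauche 0.8; CH3(240°)/CH2Cl(300°) gauche 0.9 → 3.4 kcal/mol.
CN at 240° (eclipsed): SH(0°)/CH2Cl(0°) eclipsed 2.7; H(120°)/F(120°) eclipsed 1.1; CH3(240°)/CN(240°) eclipsed 2.5 → 6.3 kcal/mol.
CN at 300° (staggered): SH(0°)/CN(300°) gauche 0.5; SH(0°)/CH2Cl(60°) gauche 1.1; CH3(240°)/CN(300°) gauche 0.8; CH3(240°)/F(180°) gauche 0.6 → 3.0 kcal/mol.
The minimum (2.6 kcal/mol) occurs with CN at 60°.

60°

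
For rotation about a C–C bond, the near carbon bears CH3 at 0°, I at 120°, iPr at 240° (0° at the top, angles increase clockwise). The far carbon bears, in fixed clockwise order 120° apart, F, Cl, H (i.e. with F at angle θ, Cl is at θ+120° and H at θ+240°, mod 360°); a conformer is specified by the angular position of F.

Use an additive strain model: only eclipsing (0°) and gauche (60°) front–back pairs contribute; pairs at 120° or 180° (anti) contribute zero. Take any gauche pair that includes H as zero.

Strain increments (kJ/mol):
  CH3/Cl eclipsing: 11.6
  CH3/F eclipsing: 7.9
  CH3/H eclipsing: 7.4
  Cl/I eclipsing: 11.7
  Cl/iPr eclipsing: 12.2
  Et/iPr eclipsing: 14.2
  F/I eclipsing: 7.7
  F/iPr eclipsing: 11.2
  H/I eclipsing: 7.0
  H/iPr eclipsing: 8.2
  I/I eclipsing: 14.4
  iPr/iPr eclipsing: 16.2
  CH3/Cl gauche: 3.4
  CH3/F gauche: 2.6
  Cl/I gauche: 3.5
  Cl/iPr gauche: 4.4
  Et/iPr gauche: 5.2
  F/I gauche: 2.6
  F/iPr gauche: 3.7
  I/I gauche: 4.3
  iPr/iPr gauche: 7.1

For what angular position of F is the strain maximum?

240°

F at 0° is eclipsed. CH3 at 0° is eclipsed with F at 0° (7.9); I at 120° is eclipsed with Cl at 120° (11.7); iPr at 240° is eclipsed with H at 240° (8.2). Total 27.8 kJ/mol.
F at 60° is staggered. CH3 at 0° is gauche with F at 60° (2.6); I at 120° is gauche with F at 60° (2.6); I at 120° is gauche with Cl at 180° (3.5); iPr at 240° is gauche with Cl at 180° (4.4). Total 13.1 kJ/mol.
F at 120° is eclipsed. CH3 at 0° is eclipsed with H at 0° (7.4); I at 120° is eclipsed with F at 120° (7.7); iPr at 240° is eclipsed with Cl at 240° (12.2). Total 27.3 kJ/mol.
F at 180° is staggered. CH3 at 0° is gauche with Cl at 300° (3.4); I at 120° is gauche with F at 180° (2.6); iPr at 240° is gauche with F at 180° (3.7); iPr at 240° is gauche with Cl at 300° (4.4). Total 14.1 kJ/mol.
F at 240° is eclipsed. CH3 at 0° is eclipsed with Cl at 0° (11.6); I at 120° is eclipsed with H at 120° (7.0); iPr at 240° is eclipsed with F at 240° (11.2). Total 29.8 kJ/mol.
F at 300° is staggered. CH3 at 0° is gauche with F at 300° (2.6); CH3 at 0° is gauche with Cl at 60° (3.4); I at 120° is gauche with Cl at 60° (3.5); iPr at 240° is gauche with F at 300° (3.7). Total 13.2 kJ/mol.
The maximum (29.8 kJ/mol) occurs with F at 240°.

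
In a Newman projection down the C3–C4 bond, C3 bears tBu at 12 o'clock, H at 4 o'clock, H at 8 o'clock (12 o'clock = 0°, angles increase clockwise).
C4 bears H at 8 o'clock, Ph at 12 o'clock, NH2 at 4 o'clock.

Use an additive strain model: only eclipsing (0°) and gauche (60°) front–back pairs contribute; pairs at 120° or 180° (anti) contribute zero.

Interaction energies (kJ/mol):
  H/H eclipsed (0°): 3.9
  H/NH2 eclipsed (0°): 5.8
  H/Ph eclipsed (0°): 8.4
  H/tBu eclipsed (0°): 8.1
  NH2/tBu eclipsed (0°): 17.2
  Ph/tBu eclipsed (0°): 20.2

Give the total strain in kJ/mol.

29.9 kJ/mol

This conformer (eclipsed): tBu(0°)/Ph(0°) eclipsed 20.2; H(120°)/NH2(120°) eclipsed 5.8; H(240°)/H(240°) eclipsed 3.9 → 29.9 kJ/mol.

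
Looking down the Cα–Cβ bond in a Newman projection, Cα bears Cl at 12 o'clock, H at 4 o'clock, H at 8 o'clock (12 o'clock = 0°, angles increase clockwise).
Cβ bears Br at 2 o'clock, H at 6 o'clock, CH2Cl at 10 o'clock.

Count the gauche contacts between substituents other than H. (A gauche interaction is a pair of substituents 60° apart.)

2

Non-H gauche pairs: Cl(0°)/Br(60°); Cl(0°)/CH2Cl(300°) — 2 interactions.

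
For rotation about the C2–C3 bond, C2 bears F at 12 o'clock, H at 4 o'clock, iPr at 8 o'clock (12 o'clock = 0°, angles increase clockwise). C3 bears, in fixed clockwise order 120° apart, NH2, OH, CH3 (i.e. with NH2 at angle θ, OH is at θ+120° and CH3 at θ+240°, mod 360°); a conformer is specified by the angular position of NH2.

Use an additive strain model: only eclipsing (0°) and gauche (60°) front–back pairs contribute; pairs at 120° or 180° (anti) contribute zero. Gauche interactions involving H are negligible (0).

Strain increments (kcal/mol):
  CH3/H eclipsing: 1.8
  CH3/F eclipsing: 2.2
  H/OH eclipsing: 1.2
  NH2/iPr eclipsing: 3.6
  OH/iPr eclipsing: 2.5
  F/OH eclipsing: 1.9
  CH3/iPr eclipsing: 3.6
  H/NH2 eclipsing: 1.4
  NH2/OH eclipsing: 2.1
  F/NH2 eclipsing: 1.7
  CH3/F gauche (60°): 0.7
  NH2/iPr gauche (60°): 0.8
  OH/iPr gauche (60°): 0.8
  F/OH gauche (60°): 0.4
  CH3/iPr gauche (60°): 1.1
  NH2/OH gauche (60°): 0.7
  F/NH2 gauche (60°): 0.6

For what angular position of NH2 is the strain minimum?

180°

NH2 at 0° (eclipsed): F–NH2 eclipsed, H–OH eclipsed, iPr–CH3 eclipsed; 1.7 + 1.2 + 3.6 = 6.5 kcal/mol.
NH2 at 60° (staggered): F–NH2 gauche, F–CH3 gauche, iPr–OH gauche, iPr–CH3 gauche; 0.6 + 0.7 + 0.8 + 1.1 = 3.2 kcal/mol.
NH2 at 120° (eclipsed): F–CH3 eclipsed, H–NH2 eclipsed, iPr–OH eclipsed; 2.2 + 1.4 + 2.5 = 6.1 kcal/mol.
NH2 at 180° (staggered): F–OH gauche, F–CH3 gauche, iPr–NH2 gauche, iPr–OH gauche; 0.4 + 0.7 + 0.8 + 0.8 = 2.7 kcal/mol.
NH2 at 240° (eclipsed): F–OH eclipsed, H–CH3 eclipsed, iPr–NH2 eclipsed; 1.9 + 1.8 + 3.6 = 7.3 kcal/mol.
NH2 at 300° (staggered): F–NH2 gauche, F–OH gauche, iPr–NH2 gauche, iPr–CH3 gauche; 0.6 + 0.4 + 0.8 + 1.1 = 2.9 kcal/mol.
The minimum (2.7 kcal/mol) occurs with NH2 at 180°.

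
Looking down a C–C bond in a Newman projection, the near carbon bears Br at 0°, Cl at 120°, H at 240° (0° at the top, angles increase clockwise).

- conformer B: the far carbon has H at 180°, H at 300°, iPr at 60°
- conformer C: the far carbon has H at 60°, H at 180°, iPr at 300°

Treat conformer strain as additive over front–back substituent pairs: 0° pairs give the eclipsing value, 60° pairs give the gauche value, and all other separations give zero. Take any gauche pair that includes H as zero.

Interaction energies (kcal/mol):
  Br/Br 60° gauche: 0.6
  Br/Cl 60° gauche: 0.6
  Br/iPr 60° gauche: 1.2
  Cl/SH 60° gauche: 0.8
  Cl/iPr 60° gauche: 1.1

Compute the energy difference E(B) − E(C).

+1.1 kcal/mol

B (staggered): Br(0°)/iPr(60°) gauche 1.2; Cl(120°)/iPr(60°) gauche 1.1 → 2.3 kcal/mol.
C (staggered): Br(0°)/iPr(300°) gauche 1.2 → 1.2 kcal/mol.
E(B) − E(C) = 2.3 − 1.2 = +1.1 kcal/mol.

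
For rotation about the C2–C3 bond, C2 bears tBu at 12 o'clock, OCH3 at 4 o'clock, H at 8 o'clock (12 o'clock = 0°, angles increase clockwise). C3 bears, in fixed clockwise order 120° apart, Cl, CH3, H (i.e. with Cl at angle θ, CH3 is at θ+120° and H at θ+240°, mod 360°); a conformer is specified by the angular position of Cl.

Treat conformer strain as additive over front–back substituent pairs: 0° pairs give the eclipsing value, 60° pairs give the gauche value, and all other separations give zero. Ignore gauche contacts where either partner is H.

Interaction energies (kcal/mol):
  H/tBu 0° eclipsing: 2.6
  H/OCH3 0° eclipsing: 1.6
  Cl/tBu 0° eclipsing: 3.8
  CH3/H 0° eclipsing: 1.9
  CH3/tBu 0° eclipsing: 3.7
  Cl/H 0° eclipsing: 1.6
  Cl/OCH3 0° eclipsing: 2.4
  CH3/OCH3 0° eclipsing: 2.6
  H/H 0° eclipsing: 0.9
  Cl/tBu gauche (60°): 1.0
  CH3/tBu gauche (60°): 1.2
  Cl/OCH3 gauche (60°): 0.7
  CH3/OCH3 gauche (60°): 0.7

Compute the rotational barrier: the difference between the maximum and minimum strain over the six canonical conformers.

Cl at 0° (eclipsed): tBu(0°)/Cl(0°) eclipsed 3.8; OCH3(120°)/CH3(120°) eclipsed 2.6; H(240°)/H(240°) eclipsed 0.9 → 7.3 kcal/mol.
Cl at 60° (staggered): tBu(0°)/Cl(60°) gauche 1.0; OCH3(120°)/Cl(60°) gauche 0.7; OCH3(120°)/CH3(180°) gauche 0.7 → 2.4 kcal/mol.
Cl at 120° (eclipsed): tBu(0°)/H(0°) eclipsed 2.6; OCH3(120°)/Cl(120°) eclipsed 2.4; H(240°)/CH3(240°) eclipsed 1.9 → 6.9 kcal/mol.
Cl at 180° (staggered): tBu(0°)/CH3(300°) gauche 1.2; OCH3(120°)/Cl(180°) gauche 0.7 → 1.9 kcal/mol.
Cl at 240° (eclipsed): tBu(0°)/CH3(0°) eclipsed 3.7; OCH3(120°)/H(120°) eclipsed 1.6; H(240°)/Cl(240°) eclipsed 1.6 → 6.9 kcal/mol.
Cl at 300° (staggered): tBu(0°)/Cl(300°) gauche 1.0; tBu(0°)/CH3(60°) gauche 1.2; OCH3(120°)/CH3(60°) gauche 0.7 → 2.9 kcal/mol.
Max at 0° (7.3 kcal/mol), min at 180° (1.9 kcal/mol); barrier = 5.4 kcal/mol.

5.4 kcal/mol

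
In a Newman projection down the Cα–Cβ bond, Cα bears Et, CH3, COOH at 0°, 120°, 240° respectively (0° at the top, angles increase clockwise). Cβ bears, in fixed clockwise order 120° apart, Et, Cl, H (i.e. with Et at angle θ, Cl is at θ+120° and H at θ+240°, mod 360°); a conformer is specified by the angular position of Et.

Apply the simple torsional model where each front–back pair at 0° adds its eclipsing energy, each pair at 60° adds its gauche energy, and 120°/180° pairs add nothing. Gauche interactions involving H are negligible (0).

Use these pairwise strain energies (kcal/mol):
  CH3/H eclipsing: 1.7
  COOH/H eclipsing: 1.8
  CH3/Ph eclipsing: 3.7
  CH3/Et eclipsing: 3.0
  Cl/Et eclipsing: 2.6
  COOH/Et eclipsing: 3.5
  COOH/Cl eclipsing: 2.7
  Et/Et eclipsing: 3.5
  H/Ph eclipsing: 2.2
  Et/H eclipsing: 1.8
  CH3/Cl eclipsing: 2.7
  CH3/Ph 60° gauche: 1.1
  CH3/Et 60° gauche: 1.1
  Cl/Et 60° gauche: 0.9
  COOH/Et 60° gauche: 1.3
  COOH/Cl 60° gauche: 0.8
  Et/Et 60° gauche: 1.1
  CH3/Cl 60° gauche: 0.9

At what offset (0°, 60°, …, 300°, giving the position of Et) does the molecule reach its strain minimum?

60°

Et at 0° (eclipsed): Et(0°)/Et(0°) eclipsed 3.5; CH3(120°)/Cl(120°) eclipsed 2.7; COOH(240°)/H(240°) eclipsed 1.8 → 8.0 kcal/mol.
Et at 60° (staggered): Et(0°)/Et(60°) gauche 1.1; CH3(120°)/Et(60°) gauche 1.1; CH3(120°)/Cl(180°) gauche 0.9; COOH(240°)/Cl(180°) gauche 0.8 → 3.9 kcal/mol.
Et at 120° (eclipsed): Et(0°)/H(0°) eclipsed 1.8; CH3(120°)/Et(120°) eclipsed 3.0; COOH(240°)/Cl(240°) eclipsed 2.7 → 7.5 kcal/mol.
Et at 180° (staggered): Et(0°)/Cl(300°) gauche 0.9; CH3(120°)/Et(180°) gauche 1.1; COOH(240°)/Et(180°) gauche 1.3; COOH(240°)/Cl(300°) gauche 0.8 → 4.1 kcal/mol.
Et at 240° (eclipsed): Et(0°)/Cl(0°) eclipsed 2.6; CH3(120°)/H(120°) eclipsed 1.7; COOH(240°)/Et(240°) eclipsed 3.5 → 7.8 kcal/mol.
Et at 300° (staggered): Et(0°)/Et(300°) gauche 1.1; Et(0°)/Cl(60°) gauche 0.9; CH3(120°)/Cl(60°) gauche 0.9; COOH(240°)/Et(300°) gauche 1.3 → 4.2 kcal/mol.
The minimum (3.9 kcal/mol) occurs with Et at 60°.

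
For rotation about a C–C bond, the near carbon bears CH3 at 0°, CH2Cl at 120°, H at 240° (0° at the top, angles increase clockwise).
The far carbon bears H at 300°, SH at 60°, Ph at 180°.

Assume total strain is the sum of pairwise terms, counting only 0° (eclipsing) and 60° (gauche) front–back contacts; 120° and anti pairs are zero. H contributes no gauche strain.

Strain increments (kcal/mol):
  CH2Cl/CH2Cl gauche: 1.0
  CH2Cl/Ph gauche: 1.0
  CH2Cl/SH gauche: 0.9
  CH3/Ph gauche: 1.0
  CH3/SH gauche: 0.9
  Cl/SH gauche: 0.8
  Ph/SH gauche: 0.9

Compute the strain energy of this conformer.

2.8 kcal/mol

This conformer (staggered): CH3(0°)/SH(60°) gauche 0.9; CH2Cl(120°)/SH(60°) gauche 0.9; CH2Cl(120°)/Ph(180°) gauche 1.0 → 2.8 kcal/mol.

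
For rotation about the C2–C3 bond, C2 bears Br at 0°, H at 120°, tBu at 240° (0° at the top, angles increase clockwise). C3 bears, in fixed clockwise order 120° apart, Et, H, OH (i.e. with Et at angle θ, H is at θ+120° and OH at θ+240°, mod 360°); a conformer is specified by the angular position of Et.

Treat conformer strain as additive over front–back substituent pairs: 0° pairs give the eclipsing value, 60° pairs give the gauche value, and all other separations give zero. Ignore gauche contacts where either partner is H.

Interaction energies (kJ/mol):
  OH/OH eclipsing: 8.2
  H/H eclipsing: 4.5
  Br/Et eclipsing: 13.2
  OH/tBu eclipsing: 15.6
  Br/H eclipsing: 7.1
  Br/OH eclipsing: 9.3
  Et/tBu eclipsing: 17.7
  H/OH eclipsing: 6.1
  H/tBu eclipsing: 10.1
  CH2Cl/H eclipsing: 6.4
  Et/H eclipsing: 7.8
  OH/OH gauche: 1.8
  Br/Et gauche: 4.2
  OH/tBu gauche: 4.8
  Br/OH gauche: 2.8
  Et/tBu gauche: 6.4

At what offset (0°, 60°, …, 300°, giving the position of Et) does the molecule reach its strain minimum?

Et at 0° (eclipsed): Br(0°)/Et(0°) eclipsed 13.2; H(120°)/H(120°) eclipsed 4.5; tBu(240°)/OH(240°) eclipsed 15.6 → 33.3 kJ/mol.
Et at 60° (staggered): Br(0°)/Et(60°) gauche 4.2; Br(0°)/OH(300°) gauche 2.8; tBu(240°)/OH(300°) gauche 4.8 → 11.8 kJ/mol.
Et at 120° (eclipsed): Br(0°)/OH(0°) eclipsed 9.3; H(120°)/Et(120°) eclipsed 7.8; tBu(240°)/H(240°) eclipsed 10.1 → 27.2 kJ/mol.
Et at 180° (staggered): Br(0°)/OH(60°) gauche 2.8; tBu(240°)/Et(180°) gauche 6.4 → 9.2 kJ/mol.
Et at 240° (eclipsed): Br(0°)/H(0°) eclipsed 7.1; H(120°)/OH(120°) eclipsed 6.1; tBu(240°)/Et(240°) eclipsed 17.7 → 30.9 kJ/mol.
Et at 300° (staggered): Br(0°)/Et(300°) gauche 4.2; tBu(240°)/Et(300°) gauche 6.4; tBu(240°)/OH(180°) gauche 4.8 → 15.4 kJ/mol.
The minimum (9.2 kJ/mol) occurs with Et at 180°.

180°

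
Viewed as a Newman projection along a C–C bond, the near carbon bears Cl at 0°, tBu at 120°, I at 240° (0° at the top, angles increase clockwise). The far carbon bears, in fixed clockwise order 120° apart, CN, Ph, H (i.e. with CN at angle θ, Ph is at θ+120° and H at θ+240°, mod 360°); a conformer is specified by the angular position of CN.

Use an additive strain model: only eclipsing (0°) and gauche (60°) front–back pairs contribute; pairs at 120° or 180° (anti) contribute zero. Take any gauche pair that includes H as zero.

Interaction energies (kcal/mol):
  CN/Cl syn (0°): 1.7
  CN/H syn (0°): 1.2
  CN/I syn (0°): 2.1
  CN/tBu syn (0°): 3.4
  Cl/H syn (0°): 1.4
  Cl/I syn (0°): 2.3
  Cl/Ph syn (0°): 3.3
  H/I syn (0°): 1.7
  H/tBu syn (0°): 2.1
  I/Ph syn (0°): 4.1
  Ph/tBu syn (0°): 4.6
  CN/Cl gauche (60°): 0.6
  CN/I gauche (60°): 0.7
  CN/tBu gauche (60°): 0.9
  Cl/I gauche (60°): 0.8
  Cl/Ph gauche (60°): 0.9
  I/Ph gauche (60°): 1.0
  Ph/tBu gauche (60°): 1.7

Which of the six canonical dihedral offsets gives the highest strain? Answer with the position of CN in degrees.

CN at 0° is eclipsed. Cl at 0° is eclipsed with CN at 0° (1.7); tBu at 120° is eclipsed with Ph at 120° (4.6); I at 240° is eclipsed with H at 240° (1.7). Total 8.0 kcal/mol.
CN at 60° is staggered. Cl at 0° is gauche with CN at 60° (0.6); tBu at 120° is gauche with CN at 60° (0.9); tBu at 120° is gauche with Ph at 180° (1.7); I at 240° is gauche with Ph at 180° (1.0). Total 4.2 kcal/mol.
CN at 120° is eclipsed. Cl at 0° is eclipsed with H at 0° (1.4); tBu at 120° is eclipsed with CN at 120° (3.4); I at 240° is eclipsed with Ph at 240° (4.1). Total 8.9 kcal/mol.
CN at 180° is staggered. Cl at 0° is gauche with Ph at 300° (0.9); tBu at 120° is gauche with CN at 180° (0.9); I at 240° is gauche with CN at 180° (0.7); I at 240° is gauche with Ph at 300° (1.0). Total 3.5 kcal/mol.
CN at 240° is eclipsed. Cl at 0° is eclipsed with Ph at 0° (3.3); tBu at 120° is eclipsed with H at 120° (2.1); I at 240° is eclipsed with CN at 240° (2.1). Total 7.5 kcal/mol.
CN at 300° is staggered. Cl at 0° is gauche with CN at 300° (0.6); Cl at 0° is gauche with Ph at 60° (0.9); tBu at 120° is gauche with Ph at 60° (1.7); I at 240° is gauche with CN at 300° (0.7). Total 3.9 kcal/mol.
The maximum (8.9 kcal/mol) occurs with CN at 120°.

120°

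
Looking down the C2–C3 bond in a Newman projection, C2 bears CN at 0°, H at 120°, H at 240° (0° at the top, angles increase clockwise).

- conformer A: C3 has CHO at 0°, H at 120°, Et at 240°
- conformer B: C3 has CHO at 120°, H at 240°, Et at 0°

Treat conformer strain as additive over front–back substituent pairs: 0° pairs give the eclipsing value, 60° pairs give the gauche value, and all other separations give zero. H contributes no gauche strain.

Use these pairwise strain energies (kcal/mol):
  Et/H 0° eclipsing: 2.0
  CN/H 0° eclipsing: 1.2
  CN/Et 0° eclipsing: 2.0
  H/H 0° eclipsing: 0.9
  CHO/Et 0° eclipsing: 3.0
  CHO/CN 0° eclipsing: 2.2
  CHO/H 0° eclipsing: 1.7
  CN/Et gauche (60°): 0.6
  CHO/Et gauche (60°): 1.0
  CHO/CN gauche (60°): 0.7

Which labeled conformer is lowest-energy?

B

A is eclipsed. CN at 0° is eclipsed with CHO at 0° (2.2); H at 120° is eclipsed with H at 120° (0.9); H at 240° is eclipsed with Et at 240° (2.0). Total 5.1 kcal/mol.
B is eclipsed. CN at 0° is eclipsed with Et at 0° (2.0); H at 120° is eclipsed with CHO at 120° (1.7); H at 240° is eclipsed with H at 240° (0.9). Total 4.6 kcal/mol.
B has the lowest total (4.6 kcal/mol).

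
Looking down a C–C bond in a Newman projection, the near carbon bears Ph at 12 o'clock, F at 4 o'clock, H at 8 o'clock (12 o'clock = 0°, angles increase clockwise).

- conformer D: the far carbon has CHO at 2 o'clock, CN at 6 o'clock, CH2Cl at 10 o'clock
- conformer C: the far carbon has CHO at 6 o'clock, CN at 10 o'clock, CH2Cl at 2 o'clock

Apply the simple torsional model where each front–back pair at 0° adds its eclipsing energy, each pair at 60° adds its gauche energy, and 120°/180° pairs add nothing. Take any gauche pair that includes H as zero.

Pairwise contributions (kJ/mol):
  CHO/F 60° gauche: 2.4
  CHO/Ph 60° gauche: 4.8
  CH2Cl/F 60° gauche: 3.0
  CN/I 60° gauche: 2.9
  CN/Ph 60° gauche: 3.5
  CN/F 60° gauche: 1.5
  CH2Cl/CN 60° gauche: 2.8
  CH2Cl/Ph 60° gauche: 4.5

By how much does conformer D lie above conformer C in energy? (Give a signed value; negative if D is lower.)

-0.2 kJ/mol

D (staggered): Ph–CHO gauche, Ph–CH2Cl gauche, F–CHO gauche, F–CN gauche; 4.8 + 4.5 + 2.4 + 1.5 = 13.2 kJ/mol.
C (staggered): Ph–CN gauche, Ph–CH2Cl gauche, F–CHO gauche, F–CH2Cl gauche; 3.5 + 4.5 + 2.4 + 3.0 = 13.4 kJ/mol.
E(D) − E(C) = 13.2 − 13.4 = -0.2 kJ/mol.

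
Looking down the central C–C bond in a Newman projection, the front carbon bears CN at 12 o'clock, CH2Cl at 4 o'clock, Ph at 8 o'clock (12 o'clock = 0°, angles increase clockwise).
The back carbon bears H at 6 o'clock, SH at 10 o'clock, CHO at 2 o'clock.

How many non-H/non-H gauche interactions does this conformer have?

4

Non-H gauche pairs: CN(0°)/SH(300°); CN(0°)/CHO(60°); CH2Cl(120°)/CHO(60°); Ph(240°)/SH(300°) — 4 interactions.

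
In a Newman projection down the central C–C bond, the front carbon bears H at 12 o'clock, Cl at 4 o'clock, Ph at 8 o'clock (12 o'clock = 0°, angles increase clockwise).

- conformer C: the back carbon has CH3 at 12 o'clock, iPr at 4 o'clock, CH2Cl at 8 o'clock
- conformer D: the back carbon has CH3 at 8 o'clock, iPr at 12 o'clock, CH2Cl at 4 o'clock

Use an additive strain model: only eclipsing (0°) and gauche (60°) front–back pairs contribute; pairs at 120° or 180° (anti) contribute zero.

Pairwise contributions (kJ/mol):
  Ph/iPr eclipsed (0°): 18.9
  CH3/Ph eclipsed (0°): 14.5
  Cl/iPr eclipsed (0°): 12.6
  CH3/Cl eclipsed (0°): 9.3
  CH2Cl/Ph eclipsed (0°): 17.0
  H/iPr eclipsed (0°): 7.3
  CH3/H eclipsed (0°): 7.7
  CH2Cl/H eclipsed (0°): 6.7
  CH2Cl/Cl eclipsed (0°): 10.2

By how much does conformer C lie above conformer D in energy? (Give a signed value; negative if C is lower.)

+5.3 kJ/mol

C (eclipsed): H–CH3 eclipsed, Cl–iPr eclipsed, Ph–CH2Cl eclipsed; 7.7 + 12.6 + 17.0 = 37.3 kJ/mol.
D (eclipsed): H–iPr eclipsed, Cl–CH2Cl eclipsed, Ph–CH3 eclipsed; 7.3 + 10.2 + 14.5 = 32.0 kJ/mol.
E(C) − E(D) = 37.3 − 32.0 = +5.3 kJ/mol.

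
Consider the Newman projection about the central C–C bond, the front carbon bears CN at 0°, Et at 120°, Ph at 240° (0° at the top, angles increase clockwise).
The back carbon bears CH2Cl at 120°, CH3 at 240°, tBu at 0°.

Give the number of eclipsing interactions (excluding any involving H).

Non-H eclipsing pairs: CN(0°)/tBu(0°); Et(120°)/CH2Cl(120°); Ph(240°)/CH3(240°) — 3 interactions.

3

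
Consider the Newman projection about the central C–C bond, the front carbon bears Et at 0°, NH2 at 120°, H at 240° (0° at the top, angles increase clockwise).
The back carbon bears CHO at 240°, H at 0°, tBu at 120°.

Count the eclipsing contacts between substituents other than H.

1

Non-H eclipsing pairs: NH2(120°)/tBu(120°) — 1 interaction.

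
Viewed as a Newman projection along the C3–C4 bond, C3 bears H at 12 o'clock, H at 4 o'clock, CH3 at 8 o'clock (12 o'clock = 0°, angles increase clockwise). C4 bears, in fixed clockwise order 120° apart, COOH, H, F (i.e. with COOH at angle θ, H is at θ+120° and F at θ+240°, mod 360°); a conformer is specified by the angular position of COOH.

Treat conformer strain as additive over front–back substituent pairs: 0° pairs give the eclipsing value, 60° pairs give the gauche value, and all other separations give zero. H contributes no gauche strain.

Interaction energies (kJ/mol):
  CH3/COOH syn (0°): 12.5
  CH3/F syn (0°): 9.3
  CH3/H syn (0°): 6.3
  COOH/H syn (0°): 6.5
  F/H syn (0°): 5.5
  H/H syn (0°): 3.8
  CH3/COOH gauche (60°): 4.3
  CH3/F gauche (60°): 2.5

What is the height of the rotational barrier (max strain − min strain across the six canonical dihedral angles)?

19.3 kJ/mol

COOH at 0° (eclipsed): H–COOH eclipsed, H–H eclipsed, CH3–F eclipsed; 6.5 + 3.8 + 9.3 = 19.6 kJ/mol.
COOH at 60° (staggered): CH3–F gauche; 2.5 = 2.5 kJ/mol.
COOH at 120° (eclipsed): H–F eclipsed, H–COOH eclipsed, CH3–H eclipsed; 5.5 + 6.5 + 6.3 = 18.3 kJ/mol.
COOH at 180° (staggered): CH3–COOH gauche; 4.3 = 4.3 kJ/mol.
COOH at 240° (eclipsed): H–H eclipsed, H–F eclipsed, CH3–COOH eclipsed; 3.8 + 5.5 + 12.5 = 21.8 kJ/mol.
COOH at 300° (staggered): CH3–COOH gauche, CH3–F gauche; 4.3 + 2.5 = 6.8 kJ/mol.
Max at 240° (21.8 kJ/mol), min at 60° (2.5 kJ/mol); barrier = 19.3 kJ/mol.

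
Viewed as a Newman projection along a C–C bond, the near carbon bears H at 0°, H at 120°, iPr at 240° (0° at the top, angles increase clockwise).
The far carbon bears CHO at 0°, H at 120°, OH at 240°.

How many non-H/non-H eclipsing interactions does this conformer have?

Non-H eclipsing pairs: iPr(240°)/OH(240°) — 1 interaction.

1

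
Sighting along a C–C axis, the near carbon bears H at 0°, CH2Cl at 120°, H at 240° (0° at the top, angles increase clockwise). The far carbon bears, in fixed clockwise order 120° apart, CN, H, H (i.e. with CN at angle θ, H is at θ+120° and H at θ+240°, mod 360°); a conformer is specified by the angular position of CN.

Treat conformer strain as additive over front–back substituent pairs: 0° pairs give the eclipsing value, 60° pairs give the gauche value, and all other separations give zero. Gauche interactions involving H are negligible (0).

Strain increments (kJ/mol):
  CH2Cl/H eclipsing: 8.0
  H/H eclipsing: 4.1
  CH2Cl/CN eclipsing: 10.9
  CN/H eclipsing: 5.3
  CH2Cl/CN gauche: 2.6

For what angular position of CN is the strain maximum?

CN at 0° (eclipsed): H(0°)/CN(0°) eclipsed 5.3; CH2Cl(120°)/H(120°) eclipsed 8.0; H(240°)/H(240°) eclipsed 4.1 → 17.4 kJ/mol.
CN at 60° (staggered): CH2Cl(120°)/CN(60°) gauche 2.6 → 2.6 kJ/mol.
CN at 120° (eclipsed): H(0°)/H(0°) eclipsed 4.1; CH2Cl(120°)/CN(120°) eclipsed 10.9; H(240°)/H(240°) eclipsed 4.1 → 19.1 kJ/mol.
CN at 180° (staggered): CH2Cl(120°)/CN(180°) gauche 2.6 → 2.6 kJ/mol.
CN at 240° (eclipsed): H(0°)/H(0°) eclipsed 4.1; CH2Cl(120°)/H(120°) eclipsed 8.0; H(240°)/CN(240°) eclipsed 5.3 → 17.4 kJ/mol.
CN at 300° (staggered): no non-H gauche contacts → 0.0 kJ/mol.
The maximum (19.1 kJ/mol) occurs with CN at 120°.

120°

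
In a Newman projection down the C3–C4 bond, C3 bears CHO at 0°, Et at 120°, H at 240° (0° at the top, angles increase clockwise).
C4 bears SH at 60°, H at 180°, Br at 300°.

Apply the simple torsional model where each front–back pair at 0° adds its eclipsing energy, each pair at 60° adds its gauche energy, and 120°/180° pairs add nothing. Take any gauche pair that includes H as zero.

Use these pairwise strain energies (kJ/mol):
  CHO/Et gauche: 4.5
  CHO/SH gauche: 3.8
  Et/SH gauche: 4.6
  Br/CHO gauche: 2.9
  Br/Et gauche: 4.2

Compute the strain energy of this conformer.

11.3 kJ/mol

This conformer (staggered): CHO–SH gauche, CHO–Br gauche, Et–SH gauche; 3.8 + 2.9 + 4.6 = 11.3 kJ/mol.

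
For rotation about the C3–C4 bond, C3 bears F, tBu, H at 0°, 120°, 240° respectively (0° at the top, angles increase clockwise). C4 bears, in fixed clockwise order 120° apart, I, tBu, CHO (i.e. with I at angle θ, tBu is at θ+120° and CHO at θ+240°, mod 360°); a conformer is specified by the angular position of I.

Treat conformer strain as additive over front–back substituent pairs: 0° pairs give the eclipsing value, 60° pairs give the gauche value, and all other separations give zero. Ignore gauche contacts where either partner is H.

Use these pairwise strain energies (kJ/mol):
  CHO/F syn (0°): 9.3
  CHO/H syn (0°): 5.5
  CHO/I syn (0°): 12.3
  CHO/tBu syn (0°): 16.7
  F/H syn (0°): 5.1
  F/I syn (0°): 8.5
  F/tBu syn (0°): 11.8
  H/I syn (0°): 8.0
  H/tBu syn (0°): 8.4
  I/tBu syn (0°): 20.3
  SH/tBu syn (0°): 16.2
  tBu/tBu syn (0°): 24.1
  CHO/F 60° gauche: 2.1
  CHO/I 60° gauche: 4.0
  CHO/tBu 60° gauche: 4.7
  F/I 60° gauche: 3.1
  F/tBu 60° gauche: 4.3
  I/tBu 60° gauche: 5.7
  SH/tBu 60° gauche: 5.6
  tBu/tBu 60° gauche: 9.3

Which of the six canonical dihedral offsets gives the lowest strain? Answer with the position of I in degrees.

180°

I at 0° (eclipsed): F–I eclipsed, tBu–tBu eclipsed, H–CHO eclipsed; 8.5 + 24.1 + 5.5 = 38.1 kJ/mol.
I at 60° (staggered): F–I gauche, F–CHO gauche, tBu–I gauche, tBu–tBu gauche; 3.1 + 2.1 + 5.7 + 9.3 = 20.2 kJ/mol.
I at 120° (eclipsed): F–CHO eclipsed, tBu–I eclipsed, H–tBu eclipsed; 9.3 + 20.3 + 8.4 = 38.0 kJ/mol.
I at 180° (staggered): F–tBu gauche, F–CHO gauche, tBu–I gauche, tBu–CHO gauche; 4.3 + 2.1 + 5.7 + 4.7 = 16.8 kJ/mol.
I at 240° (eclipsed): F–tBu eclipsed, tBu–CHO eclipsed, H–I eclipsed; 11.8 + 16.7 + 8.0 = 36.5 kJ/mol.
I at 300° (staggered): F–I gauche, F–tBu gauche, tBu–tBu gauche, tBu–CHO gauche; 3.1 + 4.3 + 9.3 + 4.7 = 21.4 kJ/mol.
The minimum (16.8 kJ/mol) occurs with I at 180°.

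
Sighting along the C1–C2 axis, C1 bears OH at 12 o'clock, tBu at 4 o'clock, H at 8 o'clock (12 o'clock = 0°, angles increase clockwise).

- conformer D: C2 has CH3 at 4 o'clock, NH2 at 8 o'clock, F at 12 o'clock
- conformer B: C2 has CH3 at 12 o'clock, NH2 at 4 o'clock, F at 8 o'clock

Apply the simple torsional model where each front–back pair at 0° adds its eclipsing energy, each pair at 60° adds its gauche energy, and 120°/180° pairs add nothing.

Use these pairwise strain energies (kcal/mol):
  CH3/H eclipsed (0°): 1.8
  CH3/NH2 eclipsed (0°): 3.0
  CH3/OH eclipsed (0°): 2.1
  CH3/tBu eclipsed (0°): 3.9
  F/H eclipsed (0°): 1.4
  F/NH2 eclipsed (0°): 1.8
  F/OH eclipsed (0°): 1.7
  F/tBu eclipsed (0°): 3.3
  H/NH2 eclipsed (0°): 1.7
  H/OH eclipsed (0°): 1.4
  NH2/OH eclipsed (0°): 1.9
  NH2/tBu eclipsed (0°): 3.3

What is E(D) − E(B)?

D (eclipsed): OH(0°)/F(0°) eclipsed 1.7; tBu(120°)/CH3(120°) eclipsed 3.9; H(240°)/NH2(240°) eclipsed 1.7 → 7.3 kcal/mol.
B (eclipsed): OH(0°)/CH3(0°) eclipsed 2.1; tBu(120°)/NH2(120°) eclipsed 3.3; H(240°)/F(240°) eclipsed 1.4 → 6.8 kcal/mol.
E(D) − E(B) = 7.3 − 6.8 = +0.5 kcal/mol.

+0.5 kcal/mol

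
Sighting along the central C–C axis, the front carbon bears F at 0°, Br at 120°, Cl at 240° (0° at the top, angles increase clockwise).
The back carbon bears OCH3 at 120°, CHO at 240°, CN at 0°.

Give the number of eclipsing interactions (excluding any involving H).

3

Non-H eclipsing pairs: F(0°)/CN(0°); Br(120°)/OCH3(120°); Cl(240°)/CHO(240°) — 3 interactions.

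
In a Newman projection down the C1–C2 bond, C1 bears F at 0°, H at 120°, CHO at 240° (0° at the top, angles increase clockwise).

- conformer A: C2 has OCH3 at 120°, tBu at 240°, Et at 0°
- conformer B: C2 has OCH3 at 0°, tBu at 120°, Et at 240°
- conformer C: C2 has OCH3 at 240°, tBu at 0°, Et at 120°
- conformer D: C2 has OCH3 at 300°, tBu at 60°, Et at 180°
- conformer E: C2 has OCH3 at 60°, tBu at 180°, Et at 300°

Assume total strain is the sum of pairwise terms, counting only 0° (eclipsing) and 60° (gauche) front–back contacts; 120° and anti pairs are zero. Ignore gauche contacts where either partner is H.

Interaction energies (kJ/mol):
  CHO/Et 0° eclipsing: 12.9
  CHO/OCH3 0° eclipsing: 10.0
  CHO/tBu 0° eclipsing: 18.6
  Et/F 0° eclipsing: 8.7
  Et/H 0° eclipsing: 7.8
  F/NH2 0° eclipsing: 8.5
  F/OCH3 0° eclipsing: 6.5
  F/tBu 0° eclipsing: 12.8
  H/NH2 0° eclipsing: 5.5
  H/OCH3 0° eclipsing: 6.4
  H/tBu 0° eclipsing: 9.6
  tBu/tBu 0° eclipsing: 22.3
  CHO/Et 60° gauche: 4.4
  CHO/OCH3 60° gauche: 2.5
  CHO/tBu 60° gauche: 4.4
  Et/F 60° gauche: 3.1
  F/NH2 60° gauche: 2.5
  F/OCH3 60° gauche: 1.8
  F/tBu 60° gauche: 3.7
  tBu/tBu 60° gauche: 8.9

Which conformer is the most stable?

A (eclipsed): F–Et eclipsed, H–OCH3 eclipsed, CHO–tBu eclipsed; 8.7 + 6.4 + 18.6 = 33.7 kJ/mol.
B (eclipsed): F–OCH3 eclipsed, H–tBu eclipsed, CHO–Et eclipsed; 6.5 + 9.6 + 12.9 = 29.0 kJ/mol.
C (eclipsed): F–tBu eclipsed, H–Et eclipsed, CHO–OCH3 eclipsed; 12.8 + 7.8 + 10.0 = 30.6 kJ/mol.
D (staggered): F–OCH3 gauche, F–tBu gauche, CHO–OCH3 gauche, CHO–Et gauche; 1.8 + 3.7 + 2.5 + 4.4 = 12.4 kJ/mol.
E (staggered): F–OCH3 gauche, F–Et gauche, CHO–tBu gauche, CHO–Et gauche; 1.8 + 3.1 + 4.4 + 4.4 = 13.7 kJ/mol.
D has the lowest total (12.4 kJ/mol).

D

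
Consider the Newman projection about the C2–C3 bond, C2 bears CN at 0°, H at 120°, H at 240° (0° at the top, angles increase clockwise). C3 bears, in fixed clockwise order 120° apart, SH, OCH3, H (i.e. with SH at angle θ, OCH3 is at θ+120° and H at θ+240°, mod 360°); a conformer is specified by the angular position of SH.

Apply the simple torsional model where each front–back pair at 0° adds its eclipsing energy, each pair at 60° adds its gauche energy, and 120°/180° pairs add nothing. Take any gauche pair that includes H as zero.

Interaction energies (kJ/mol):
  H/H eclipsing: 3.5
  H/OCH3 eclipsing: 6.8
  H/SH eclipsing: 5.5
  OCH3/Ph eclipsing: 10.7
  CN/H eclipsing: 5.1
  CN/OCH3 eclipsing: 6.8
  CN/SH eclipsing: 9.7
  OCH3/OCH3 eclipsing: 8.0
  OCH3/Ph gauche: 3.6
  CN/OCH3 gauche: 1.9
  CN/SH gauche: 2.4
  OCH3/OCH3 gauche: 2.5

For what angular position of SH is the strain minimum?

SH at 0° (eclipsed): CN–SH eclipsed, H–OCH3 eclipsed, H–H eclipsed; 9.7 + 6.8 + 3.5 = 20.0 kJ/mol.
SH at 60° (staggered): CN–SH gauche; 2.4 = 2.4 kJ/mol.
SH at 120° (eclipsed): CN–H eclipsed, H–SH eclipsed, H–OCH3 eclipsed; 5.1 + 5.5 + 6.8 = 17.4 kJ/mol.
SH at 180° (staggered): CN–OCH3 gauche; 1.9 = 1.9 kJ/mol.
SH at 240° (eclipsed): CN–OCH3 eclipsed, H–H eclipsed, H–SH eclipsed; 6.8 + 3.5 + 5.5 = 15.8 kJ/mol.
SH at 300° (staggered): CN–SH gauche, CN–OCH3 gauche; 2.4 + 1.9 = 4.3 kJ/mol.
The minimum (1.9 kJ/mol) occurs with SH at 180°.

180°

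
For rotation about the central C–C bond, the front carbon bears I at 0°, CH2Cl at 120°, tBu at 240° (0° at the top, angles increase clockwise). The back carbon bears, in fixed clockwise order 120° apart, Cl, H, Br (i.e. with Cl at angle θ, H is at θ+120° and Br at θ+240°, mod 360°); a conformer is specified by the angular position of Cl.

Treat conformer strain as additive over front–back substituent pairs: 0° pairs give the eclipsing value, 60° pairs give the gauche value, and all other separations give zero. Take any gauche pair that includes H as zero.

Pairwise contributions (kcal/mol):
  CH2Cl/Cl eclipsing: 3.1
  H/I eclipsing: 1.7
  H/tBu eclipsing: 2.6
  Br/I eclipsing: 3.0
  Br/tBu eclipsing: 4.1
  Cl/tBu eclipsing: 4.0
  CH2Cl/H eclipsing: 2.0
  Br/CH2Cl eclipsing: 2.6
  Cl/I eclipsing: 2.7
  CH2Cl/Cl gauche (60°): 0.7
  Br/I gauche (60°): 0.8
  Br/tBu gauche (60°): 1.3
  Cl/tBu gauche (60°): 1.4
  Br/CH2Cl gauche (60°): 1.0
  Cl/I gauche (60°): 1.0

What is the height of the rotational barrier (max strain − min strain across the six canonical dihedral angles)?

5.0 kcal/mol

Cl at 0° (eclipsed): I(0°)/Cl(0°) eclipsed 2.7; CH2Cl(120°)/H(120°) eclipsed 2.0; tBu(240°)/Br(240°) eclipsed 4.1 → 8.8 kcal/mol.
Cl at 60° (staggered): I(0°)/Cl(60°) gauche 1.0; I(0°)/Br(300°) gauche 0.8; CH2Cl(120°)/Cl(60°) gauche 0.7; tBu(240°)/Br(300°) gauche 1.3 → 3.8 kcal/mol.
Cl at 120° (eclipsed): I(0°)/Br(0°) eclipsed 3.0; CH2Cl(120°)/Cl(120°) eclipsed 3.1; tBu(240°)/H(240°) eclipsed 2.6 → 8.7 kcal/mol.
Cl at 180° (staggered): I(0°)/Br(60°) gauche 0.8; CH2Cl(120°)/Cl(180°) gauche 0.7; CH2Cl(120°)/Br(60°) gauche 1.0; tBu(240°)/Cl(180°) gauche 1.4 → 3.9 kcal/mol.
Cl at 240° (eclipsed): I(0°)/H(0°) eclipsed 1.7; CH2Cl(120°)/Br(120°) eclipsed 2.6; tBu(240°)/Cl(240°) eclipsed 4.0 → 8.3 kcal/mol.
Cl at 300° (staggered): I(0°)/Cl(300°) gauche 1.0; CH2Cl(120°)/Br(180°) gauche 1.0; tBu(240°)/Cl(300°) gauche 1.4; tBu(240°)/Br(180°) gauche 1.3 → 4.7 kcal/mol.
Max at 0° (8.8 kcal/mol), min at 60° (3.8 kcal/mol); barrier = 5.0 kcal/mol.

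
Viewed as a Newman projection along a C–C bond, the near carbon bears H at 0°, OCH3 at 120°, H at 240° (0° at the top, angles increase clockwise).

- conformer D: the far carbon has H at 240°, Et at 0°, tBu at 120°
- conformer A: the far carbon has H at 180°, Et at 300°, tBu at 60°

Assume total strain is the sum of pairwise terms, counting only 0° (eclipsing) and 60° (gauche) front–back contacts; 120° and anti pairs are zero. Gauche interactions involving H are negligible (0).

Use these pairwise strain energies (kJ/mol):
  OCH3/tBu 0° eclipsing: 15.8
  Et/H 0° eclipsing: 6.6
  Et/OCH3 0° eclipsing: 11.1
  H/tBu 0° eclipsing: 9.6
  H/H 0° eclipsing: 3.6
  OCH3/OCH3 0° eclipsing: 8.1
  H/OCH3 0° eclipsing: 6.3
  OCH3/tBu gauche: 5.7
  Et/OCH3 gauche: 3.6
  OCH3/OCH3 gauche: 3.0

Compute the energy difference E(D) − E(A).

D (eclipsed): H–Et eclipsed, OCH3–tBu eclipsed, H–H eclipsed; 6.6 + 15.8 + 3.6 = 26.0 kJ/mol.
A (staggered): OCH3–tBu gauche; 5.7 = 5.7 kJ/mol.
E(D) − E(A) = 26.0 − 5.7 = +20.3 kJ/mol.

+20.3 kJ/mol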